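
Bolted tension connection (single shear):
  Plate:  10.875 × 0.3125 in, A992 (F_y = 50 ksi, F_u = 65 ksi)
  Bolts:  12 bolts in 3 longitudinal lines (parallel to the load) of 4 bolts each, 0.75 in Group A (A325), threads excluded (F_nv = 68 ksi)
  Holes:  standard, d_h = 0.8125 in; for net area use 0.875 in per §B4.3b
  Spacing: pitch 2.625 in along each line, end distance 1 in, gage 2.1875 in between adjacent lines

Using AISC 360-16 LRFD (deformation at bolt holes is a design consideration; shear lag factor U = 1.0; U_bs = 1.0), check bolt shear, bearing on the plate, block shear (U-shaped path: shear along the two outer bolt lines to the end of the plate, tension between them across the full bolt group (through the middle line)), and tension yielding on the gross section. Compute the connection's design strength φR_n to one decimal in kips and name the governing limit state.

Bolt shear: A_b = π(0.75)²/4 = 0.44179 in². φR_n = 0.75 × 68 × 0.44179 × 12 × 1 = 270.4 kips.
Bearing (0.3125 in plate, F_u = 65 ksi): end bolts L_c = 1 − 0.8125/2 = 0.59375, R_n = min(1.2×0.59375×0.3125×65, 2.4×0.75×0.3125×65) = 14.473 kips/bolt; interior L_c = 2.625 − 0.8125 = 1.8125, R_n = 36.563 kips/bolt. φR_n = 0.75 × (3×14.473 + 9×36.563) = 279.4 kips.
Block shear: shear path 2×[1+3×2.625] = 2×8.875 in, A_gv = 5.5469, A_nv = 2×(8.875 − 3.5×0.875)×0.3125 = 3.6328 in²; tension across gage: (4.375 − 2×0.875)×0.3125 = 0.82031 in². R_n = min(0.6×65×3.6328, 0.6×50×5.5469) + 1.0×65×0.82031 = min(141.68, 166.41) + 53.32 = 195 kips. φR_n = 0.75 × 195 = 146.3 kips.
Tension yield (gross): A_g = 10.875×0.3125 = 3.3984 in². φR_n = 0.90 × 50 × 3.3984 = 152.9 kips.
Governing: min(270.4, 279.4, 146.3, 152.9) = 146.3 kips → block shear.

146.3 kips (block shear governs)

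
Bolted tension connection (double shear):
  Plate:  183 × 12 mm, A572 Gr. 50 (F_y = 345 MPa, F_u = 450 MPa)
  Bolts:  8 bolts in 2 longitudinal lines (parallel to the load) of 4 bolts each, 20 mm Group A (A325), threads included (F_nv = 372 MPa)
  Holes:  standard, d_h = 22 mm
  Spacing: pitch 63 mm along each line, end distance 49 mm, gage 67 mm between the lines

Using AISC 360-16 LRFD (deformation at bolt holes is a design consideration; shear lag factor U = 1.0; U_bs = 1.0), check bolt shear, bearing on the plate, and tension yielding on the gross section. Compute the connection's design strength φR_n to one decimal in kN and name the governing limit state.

Bolt shear: A_b = π(20)²/4 = 314.16 mm². φR_n = 0.75 × 372 × 314.16 × 8 × 2 = 1402.4 kN.
Bearing (12 mm plate, F_u = 450 MPa): end bolts L_c = 49 − 22/2 = 38, R_n = min(1.2×38×12×450, 2.4×20×12×450) = 246.24 kN/bolt; interior L_c = 63 − 22 = 41, R_n = 259.2 kN/bolt. φR_n = 0.75 × (2×246.24 + 6×259.2) = 1535.8 kN.
Tension yield (gross): A_g = 183×12 = 2196 mm². φR_n = 0.90 × 345 × 2196 = 681.9 kN.
Governing: min(1402.4, 1535.8, 681.9) = 681.9 kN → gross-section yield.

681.9 kN (gross-section yield governs)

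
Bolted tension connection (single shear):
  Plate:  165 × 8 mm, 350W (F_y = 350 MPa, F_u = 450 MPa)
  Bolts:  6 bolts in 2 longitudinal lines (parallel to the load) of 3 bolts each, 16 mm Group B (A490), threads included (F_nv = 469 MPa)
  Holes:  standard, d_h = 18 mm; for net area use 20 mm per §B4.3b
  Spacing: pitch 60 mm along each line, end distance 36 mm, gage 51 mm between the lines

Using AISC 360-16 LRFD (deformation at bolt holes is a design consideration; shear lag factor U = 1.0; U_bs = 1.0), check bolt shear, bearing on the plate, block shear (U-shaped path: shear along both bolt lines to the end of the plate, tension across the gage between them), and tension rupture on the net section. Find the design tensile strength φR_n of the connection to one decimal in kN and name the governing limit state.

337.5 kN (net-section rupture governs)

Bolt shear: A_b = π(16)²/4 = 201.06 mm². φR_n = 0.75 × 469 × 201.06 × 6 × 1 = 424.3 kN.
Bearing (8 mm plate, F_u = 450 MPa): end bolts L_c = 36 − 18/2 = 27, R_n = min(1.2×27×8×450, 2.4×16×8×450) = 116.64 kN/bolt; interior L_c = 60 − 18 = 42, R_n = 138.24 kN/bolt. φR_n = 0.75 × (2×116.64 + 4×138.24) = 589.7 kN.
Block shear: shear path 2×[36+2×60] = 2×156 mm, A_gv = 2496, A_nv = 2×(156 − 2.5×20)×8 = 1696 mm²; tension across gage: (51 − 1×20)×8 = 248 mm². R_n = min(0.6×450×1696, 0.6×350×2496) + 1.0×450×248 = min(457.92, 524.16) + 111.6 = 569.52 kN. φR_n = 0.75 × 569.52 = 427.1 kN.
Tension rupture (net): A_n = (165 − 2×20)×8 = 1000 mm² (U = 1.0, A_e = A_n). φR_n = 0.75 × 450 × 1000 = 337.5 kN.
Governing: min(424.3, 589.7, 427.1, 337.5) = 337.5 kN → net-section rupture.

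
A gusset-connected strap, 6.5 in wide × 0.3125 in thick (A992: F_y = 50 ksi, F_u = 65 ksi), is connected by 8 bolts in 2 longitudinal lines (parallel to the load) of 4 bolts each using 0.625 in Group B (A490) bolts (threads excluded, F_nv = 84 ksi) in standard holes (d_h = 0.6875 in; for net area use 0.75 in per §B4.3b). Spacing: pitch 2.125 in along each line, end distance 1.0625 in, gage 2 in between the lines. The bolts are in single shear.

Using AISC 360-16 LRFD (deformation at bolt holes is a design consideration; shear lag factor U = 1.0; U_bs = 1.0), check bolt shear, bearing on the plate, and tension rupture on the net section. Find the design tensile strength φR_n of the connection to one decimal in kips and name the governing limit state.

Bolt shear: A_b = π(0.625)²/4 = 0.3068 in². φR_n = 0.75 × 84 × 0.3068 × 8 × 1 = 154.6 kips.
Bearing (0.3125 in plate, F_u = 65 ksi): end bolts L_c = 1.0625 − 0.6875/2 = 0.71875, R_n = min(1.2×0.71875×0.3125×65, 2.4×0.625×0.3125×65) = 17.52 kips/bolt; interior L_c = 2.125 − 0.6875 = 1.4375, R_n = 30.469 kips/bolt. φR_n = 0.75 × (2×17.52 + 6×30.469) = 163.4 kips.
Tension rupture (net): A_n = (6.5 − 2×0.75)×0.3125 = 1.5625 in² (U = 1.0, A_e = A_n). φR_n = 0.75 × 65 × 1.5625 = 76.2 kips.
Governing: min(154.6, 163.4, 76.2) = 76.2 kips → net-section rupture.

76.2 kips (net-section rupture governs)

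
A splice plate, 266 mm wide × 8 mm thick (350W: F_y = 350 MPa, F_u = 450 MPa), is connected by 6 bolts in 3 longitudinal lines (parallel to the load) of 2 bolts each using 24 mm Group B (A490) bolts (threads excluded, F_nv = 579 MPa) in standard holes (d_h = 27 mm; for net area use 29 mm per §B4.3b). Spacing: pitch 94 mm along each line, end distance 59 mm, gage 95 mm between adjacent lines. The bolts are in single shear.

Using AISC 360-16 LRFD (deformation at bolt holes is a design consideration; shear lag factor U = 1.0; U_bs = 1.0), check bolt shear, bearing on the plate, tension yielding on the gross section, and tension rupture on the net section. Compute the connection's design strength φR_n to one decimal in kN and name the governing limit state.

Bolt shear: A_b = π(24)²/4 = 452.39 mm². φR_n = 0.75 × 579 × 452.39 × 6 × 1 = 1178.7 kN.
Bearing (8 mm plate, F_u = 450 MPa): end bolts L_c = 59 − 27/2 = 45.5, R_n = min(1.2×45.5×8×450, 2.4×24×8×450) = 196.56 kN/bolt; interior L_c = 94 − 27 = 67, R_n = 207.36 kN/bolt. φR_n = 0.75 × (3×196.56 + 3×207.36) = 908.8 kN.
Tension yield (gross): A_g = 266×8 = 2128 mm². φR_n = 0.90 × 350 × 2128 = 670.3 kN.
Tension rupture (net): A_n = (266 − 3×29)×8 = 1432 mm² (U = 1.0, A_e = A_n). φR_n = 0.75 × 450 × 1432 = 483.3 kN.
Governing: min(1178.7, 908.8, 670.3, 483.3) = 483.3 kN → net-section rupture.

483.3 kN (net-section rupture governs)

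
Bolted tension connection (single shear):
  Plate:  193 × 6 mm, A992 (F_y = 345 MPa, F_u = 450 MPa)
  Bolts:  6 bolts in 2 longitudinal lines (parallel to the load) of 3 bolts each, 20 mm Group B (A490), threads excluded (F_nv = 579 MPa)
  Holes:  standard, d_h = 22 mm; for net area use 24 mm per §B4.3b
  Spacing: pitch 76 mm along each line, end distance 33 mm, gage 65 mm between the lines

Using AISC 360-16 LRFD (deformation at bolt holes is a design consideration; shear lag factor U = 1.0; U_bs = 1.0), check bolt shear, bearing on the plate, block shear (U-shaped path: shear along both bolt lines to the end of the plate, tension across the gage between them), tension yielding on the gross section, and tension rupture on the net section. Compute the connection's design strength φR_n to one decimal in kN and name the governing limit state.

Bolt shear: A_b = π(20)²/4 = 314.16 mm². φR_n = 0.75 × 579 × 314.16 × 6 × 1 = 818.5 kN.
Bearing (6 mm plate, F_u = 450 MPa): end bolts L_c = 33 − 22/2 = 22, R_n = min(1.2×22×6×450, 2.4×20×6×450) = 71.28 kN/bolt; interior L_c = 76 − 22 = 54, R_n = 129.6 kN/bolt. φR_n = 0.75 × (2×71.28 + 4×129.6) = 495.7 kN.
Block shear: shear path 2×[33+2×76] = 2×185 mm, A_gv = 2220, A_nv = 2×(185 − 2.5×24)×6 = 1500 mm²; tension across gage: (65 − 1×24)×6 = 246 mm². R_n = min(0.6×450×1500, 0.6×345×2220) + 1.0×450×246 = min(405, 459.54) + 110.7 = 515.7 kN. φR_n = 0.75 × 515.7 = 386.8 kN.
Tension yield (gross): A_g = 193×6 = 1158 mm². φR_n = 0.90 × 345 × 1158 = 359.6 kN.
Tension rupture (net): A_n = (193 − 2×24)×6 = 870 mm² (U = 1.0, A_e = A_n). φR_n = 0.75 × 450 × 870 = 293.6 kN.
Governing: min(818.5, 495.7, 386.8, 359.6, 293.6) = 293.6 kN → net-section rupture.

293.6 kN (net-section rupture governs)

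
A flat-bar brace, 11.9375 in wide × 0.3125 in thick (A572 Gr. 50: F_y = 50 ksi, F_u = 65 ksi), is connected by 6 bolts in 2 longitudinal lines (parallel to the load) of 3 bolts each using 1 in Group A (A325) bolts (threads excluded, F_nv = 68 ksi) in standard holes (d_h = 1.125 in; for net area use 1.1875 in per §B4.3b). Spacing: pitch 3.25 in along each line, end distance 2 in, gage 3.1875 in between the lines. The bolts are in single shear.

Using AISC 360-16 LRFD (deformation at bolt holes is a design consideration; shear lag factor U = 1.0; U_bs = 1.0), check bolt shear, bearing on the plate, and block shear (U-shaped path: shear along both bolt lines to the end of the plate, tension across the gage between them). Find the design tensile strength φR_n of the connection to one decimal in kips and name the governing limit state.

131.6 kips (block shear governs)

Bolt shear: A_b = π(1)²/4 = 0.7854 in². φR_n = 0.75 × 68 × 0.7854 × 6 × 1 = 240.3 kips.
Bearing (0.3125 in plate, F_u = 65 ksi): end bolts L_c = 2 − 1.125/2 = 1.4375, R_n = min(1.2×1.4375×0.3125×65, 2.4×1×0.3125×65) = 35.039 kips/bolt; interior L_c = 3.25 − 1.125 = 2.125, R_n = 48.75 kips/bolt. φR_n = 0.75 × (2×35.039 + 4×48.75) = 198.8 kips.
Block shear: shear path 2×[2+2×3.25] = 2×8.5 in, A_gv = 5.3125, A_nv = 2×(8.5 − 2.5×1.1875)×0.3125 = 3.457 in²; tension across gage: (3.1875 − 1×1.1875)×0.3125 = 0.625 in². R_n = min(0.6×65×3.457, 0.6×50×5.3125) + 1.0×65×0.625 = min(134.82, 159.38) + 40.625 = 175.45 kips. φR_n = 0.75 × 175.45 = 131.6 kips.
Governing: min(240.3, 198.8, 131.6) = 131.6 kips → block shear.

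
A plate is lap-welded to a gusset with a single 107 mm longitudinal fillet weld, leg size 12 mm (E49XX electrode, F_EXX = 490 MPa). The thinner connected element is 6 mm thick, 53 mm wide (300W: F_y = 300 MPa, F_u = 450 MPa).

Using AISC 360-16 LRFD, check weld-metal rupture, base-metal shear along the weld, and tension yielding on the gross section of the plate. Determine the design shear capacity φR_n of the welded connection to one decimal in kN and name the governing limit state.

85.9 kN (gross-section yield governs)

Weld metal: throat = 0.707×12 = 8.484 mm, L = 107 mm. φR_n = 0.75 × 0.6 × 490 × 8.484 × 107 = 200.2 kN.
Base metal shear (6 mm plate): yield φR_n = 1.0×0.6×300×6×107 = 115.6 kN; rupture φR_n = 0.75×0.6×450×6×107 = 130.0 kN; take 115.6 kN (yield).
Tension yield (gross): A_g = 53×6 = 318 mm². φR_n = 0.90 × 300 × 318 = 85.9 kN.
Governing: min(200.2, 115.6, 85.9) = 85.9 kN → gross-section yield.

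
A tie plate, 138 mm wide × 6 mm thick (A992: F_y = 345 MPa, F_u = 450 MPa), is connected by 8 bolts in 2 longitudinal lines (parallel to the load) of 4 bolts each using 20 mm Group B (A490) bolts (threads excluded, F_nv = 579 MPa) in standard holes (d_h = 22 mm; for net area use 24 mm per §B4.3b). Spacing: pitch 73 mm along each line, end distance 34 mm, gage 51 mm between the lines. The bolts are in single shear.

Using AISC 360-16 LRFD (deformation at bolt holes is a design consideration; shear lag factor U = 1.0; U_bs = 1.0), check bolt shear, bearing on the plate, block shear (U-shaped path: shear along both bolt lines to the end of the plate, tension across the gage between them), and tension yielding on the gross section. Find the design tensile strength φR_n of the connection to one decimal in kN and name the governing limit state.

Bolt shear: A_b = π(20)²/4 = 314.16 mm². φR_n = 0.75 × 579 × 314.16 × 8 × 1 = 1091.4 kN.
Bearing (6 mm plate, F_u = 450 MPa): end bolts L_c = 34 − 22/2 = 23, R_n = min(1.2×23×6×450, 2.4×20×6×450) = 74.52 kN/bolt; interior L_c = 73 − 22 = 51, R_n = 129.6 kN/bolt. φR_n = 0.75 × (2×74.52 + 6×129.6) = 695.0 kN.
Block shear: shear path 2×[34+3×73] = 2×253 mm, A_gv = 3036, A_nv = 2×(253 − 3.5×24)×6 = 2028 mm²; tension across gage: (51 − 1×24)×6 = 162 mm². R_n = min(0.6×450×2028, 0.6×345×3036) + 1.0×450×162 = min(547.56, 628.45) + 72.9 = 620.46 kN. φR_n = 0.75 × 620.46 = 465.3 kN.
Tension yield (gross): A_g = 138×6 = 828 mm². φR_n = 0.90 × 345 × 828 = 257.1 kN.
Governing: min(1091.4, 695.0, 465.3, 257.1) = 257.1 kN → gross-section yield.

257.1 kN (gross-section yield governs)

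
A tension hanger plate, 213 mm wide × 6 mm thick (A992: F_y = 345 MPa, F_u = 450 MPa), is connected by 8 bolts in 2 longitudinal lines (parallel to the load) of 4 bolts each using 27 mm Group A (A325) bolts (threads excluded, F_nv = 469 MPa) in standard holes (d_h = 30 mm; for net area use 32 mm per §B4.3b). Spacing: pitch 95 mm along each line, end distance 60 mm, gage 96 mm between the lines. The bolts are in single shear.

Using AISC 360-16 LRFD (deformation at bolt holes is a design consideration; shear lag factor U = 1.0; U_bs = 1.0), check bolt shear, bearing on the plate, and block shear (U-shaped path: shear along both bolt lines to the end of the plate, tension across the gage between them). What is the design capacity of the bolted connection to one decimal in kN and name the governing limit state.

Bolt shear: A_b = π(27)²/4 = 572.56 mm². φR_n = 0.75 × 469 × 572.56 × 8 × 1 = 1611.2 kN.
Bearing (6 mm plate, F_u = 450 MPa): end bolts L_c = 60 − 30/2 = 45, R_n = min(1.2×45×6×450, 2.4×27×6×450) = 145.8 kN/bolt; interior L_c = 95 − 30 = 65, R_n = 174.96 kN/bolt. φR_n = 0.75 × (2×145.8 + 6×174.96) = 1006.0 kN.
Block shear: shear path 2×[60+3×95] = 2×345 mm, A_gv = 4140, A_nv = 2×(345 − 3.5×32)×6 = 2796 mm²; tension across gage: (96 − 1×32)×6 = 384 mm². R_n = min(0.6×450×2796, 0.6×345×4140) + 1.0×450×384 = min(754.92, 856.98) + 172.8 = 927.72 kN. φR_n = 0.75 × 927.72 = 695.8 kN.
Governing: min(1611.2, 1006.0, 695.8) = 695.8 kN → block shear.

695.8 kN (block shear governs)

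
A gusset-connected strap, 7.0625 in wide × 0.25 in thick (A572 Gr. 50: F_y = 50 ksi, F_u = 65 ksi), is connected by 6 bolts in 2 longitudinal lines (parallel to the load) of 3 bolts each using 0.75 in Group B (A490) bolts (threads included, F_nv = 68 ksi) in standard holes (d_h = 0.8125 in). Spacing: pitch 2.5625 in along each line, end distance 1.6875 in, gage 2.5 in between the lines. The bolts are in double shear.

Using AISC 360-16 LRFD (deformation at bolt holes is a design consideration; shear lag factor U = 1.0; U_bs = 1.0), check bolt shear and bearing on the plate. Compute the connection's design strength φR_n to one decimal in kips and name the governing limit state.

Bolt shear: A_b = π(0.75)²/4 = 0.44179 in². φR_n = 0.75 × 68 × 0.44179 × 6 × 2 = 270.4 kips.
Bearing (0.25 in plate, F_u = 65 ksi): end bolts L_c = 1.6875 − 0.8125/2 = 1.28125, R_n = min(1.2×1.28125×0.25×65, 2.4×0.75×0.25×65) = 24.984 kips/bolt; interior L_c = 2.5625 − 0.8125 = 1.75, R_n = 29.25 kips/bolt. φR_n = 0.75 × (2×24.984 + 4×29.25) = 125.2 kips.
Governing: min(270.4, 125.2) = 125.2 kips → bearing.

125.2 kips (bearing governs)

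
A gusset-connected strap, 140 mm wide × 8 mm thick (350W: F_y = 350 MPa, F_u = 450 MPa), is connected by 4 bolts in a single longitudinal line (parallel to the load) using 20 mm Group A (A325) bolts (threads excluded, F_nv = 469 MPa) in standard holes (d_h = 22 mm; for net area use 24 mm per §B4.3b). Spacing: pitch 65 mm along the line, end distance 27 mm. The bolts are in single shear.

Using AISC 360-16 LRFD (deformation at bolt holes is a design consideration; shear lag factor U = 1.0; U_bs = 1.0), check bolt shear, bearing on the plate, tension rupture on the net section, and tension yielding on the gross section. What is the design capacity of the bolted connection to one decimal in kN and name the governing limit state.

Bolt shear: A_b = π(20)²/4 = 314.16 mm². φR_n = 0.75 × 469 × 314.16 × 4 × 1 = 442.0 kN.
Bearing (8 mm plate, F_u = 450 MPa): end bolts L_c = 27 − 22/2 = 16, R_n = min(1.2×16×8×450, 2.4×20×8×450) = 69.12 kN/bolt; interior L_c = 65 − 22 = 43, R_n = 172.8 kN/bolt. φR_n = 0.75 × (1×69.12 + 3×172.8) = 440.6 kN.
Tension rupture (net): A_n = (140 − 1×24)×8 = 928 mm² (U = 1.0, A_e = A_n). φR_n = 0.75 × 450 × 928 = 313.2 kN.
Tension yield (gross): A_g = 140×8 = 1120 mm². φR_n = 0.90 × 350 × 1120 = 352.8 kN.
Governing: min(442.0, 440.6, 313.2, 352.8) = 313.2 kN → net-section rupture.

313.2 kN (net-section rupture governs)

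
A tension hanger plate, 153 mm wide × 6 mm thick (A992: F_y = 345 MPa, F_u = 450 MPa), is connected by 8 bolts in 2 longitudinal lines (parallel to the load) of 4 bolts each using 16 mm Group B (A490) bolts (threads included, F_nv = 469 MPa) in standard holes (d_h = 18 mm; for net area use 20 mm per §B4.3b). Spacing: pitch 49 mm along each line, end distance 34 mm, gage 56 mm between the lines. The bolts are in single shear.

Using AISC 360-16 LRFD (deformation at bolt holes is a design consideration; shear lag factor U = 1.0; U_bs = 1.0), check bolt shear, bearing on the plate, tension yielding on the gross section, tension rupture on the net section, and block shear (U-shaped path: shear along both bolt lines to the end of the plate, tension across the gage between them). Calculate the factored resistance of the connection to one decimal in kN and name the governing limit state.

Bolt shear: A_b = π(16)²/4 = 201.06 mm². φR_n = 0.75 × 469 × 201.06 × 8 × 1 = 565.8 kN.
Bearing (6 mm plate, F_u = 450 MPa): end bolts L_c = 34 − 18/2 = 25, R_n = min(1.2×25×6×450, 2.4×16×6×450) = 81 kN/bolt; interior L_c = 49 − 18 = 31, R_n = 100.44 kN/bolt. φR_n = 0.75 × (2×81 + 6×100.44) = 573.5 kN.
Tension yield (gross): A_g = 153×6 = 918 mm². φR_n = 0.90 × 345 × 918 = 285.0 kN.
Tension rupture (net): A_n = (153 − 2×20)×6 = 678 mm² (U = 1.0, A_e = A_n). φR_n = 0.75 × 450 × 678 = 228.8 kN.
Block shear: shear path 2×[34+3×49] = 2×181 mm, A_gv = 2172, A_nv = 2×(181 − 3.5×20)×6 = 1332 mm²; tension across gage: (56 − 1×20)×6 = 216 mm². R_n = min(0.6×450×1332, 0.6×345×2172) + 1.0×450×216 = min(359.64, 449.6) + 97.2 = 456.84 kN. φR_n = 0.75 × 456.84 = 342.6 kN.
Governing: min(565.8, 573.5, 285.0, 228.8, 342.6) = 228.8 kN → net-section rupture.

228.8 kN (net-section rupture governs)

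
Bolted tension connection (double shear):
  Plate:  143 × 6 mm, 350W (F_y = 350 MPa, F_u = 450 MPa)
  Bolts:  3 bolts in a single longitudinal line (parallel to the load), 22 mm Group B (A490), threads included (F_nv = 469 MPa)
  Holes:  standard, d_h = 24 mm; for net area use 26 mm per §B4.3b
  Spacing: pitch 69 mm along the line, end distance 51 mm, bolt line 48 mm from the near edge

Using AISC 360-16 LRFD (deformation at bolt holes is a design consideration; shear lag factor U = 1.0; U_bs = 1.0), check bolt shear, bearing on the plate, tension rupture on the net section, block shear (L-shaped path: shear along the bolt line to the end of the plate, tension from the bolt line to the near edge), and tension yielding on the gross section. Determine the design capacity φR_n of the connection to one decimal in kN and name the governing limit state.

Bolt shear: A_b = π(22)²/4 = 380.13 mm². φR_n = 0.75 × 469 × 380.13 × 3 × 2 = 802.3 kN.
Bearing (6 mm plate, F_u = 450 MPa): end bolts L_c = 51 − 24/2 = 39, R_n = min(1.2×39×6×450, 2.4×22×6×450) = 126.36 kN/bolt; interior L_c = 69 − 24 = 45, R_n = 142.56 kN/bolt. φR_n = 0.75 × (1×126.36 + 2×142.56) = 308.6 kN.
Tension rupture (net): A_n = (143 − 1×26)×6 = 702 mm² (U = 1.0, A_e = A_n). φR_n = 0.75 × 450 × 702 = 236.9 kN.
Block shear: shear path 1×[51+2×69] = 1×189 mm, A_gv = 1134, A_nv = 1×(189 − 2.5×26)×6 = 744 mm²; tension to near edge: (48 − 0.5×26)×6 = 210 mm². R_n = min(0.6×450×744, 0.6×350×1134) + 1.0×450×210 = min(200.88, 238.14) + 94.5 = 295.38 kN. φR_n = 0.75 × 295.38 = 221.5 kN.
Tension yield (gross): A_g = 143×6 = 858 mm². φR_n = 0.90 × 350 × 858 = 270.3 kN.
Governing: min(802.3, 308.6, 236.9, 221.5, 270.3) = 221.5 kN → block shear.

221.5 kN (block shear governs)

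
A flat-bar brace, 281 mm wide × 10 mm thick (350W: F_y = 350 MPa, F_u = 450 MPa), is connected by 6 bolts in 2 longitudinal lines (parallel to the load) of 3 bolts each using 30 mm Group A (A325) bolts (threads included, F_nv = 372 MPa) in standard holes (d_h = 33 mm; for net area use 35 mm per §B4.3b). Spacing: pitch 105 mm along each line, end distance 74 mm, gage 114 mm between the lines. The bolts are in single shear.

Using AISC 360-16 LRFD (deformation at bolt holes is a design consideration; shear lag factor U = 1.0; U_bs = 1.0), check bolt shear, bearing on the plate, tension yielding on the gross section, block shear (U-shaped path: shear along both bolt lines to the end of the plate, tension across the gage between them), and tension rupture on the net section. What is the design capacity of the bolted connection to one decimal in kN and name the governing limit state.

712.1 kN (net-section rupture governs)

Bolt shear: A_b = π(30)²/4 = 706.86 mm². φR_n = 0.75 × 372 × 706.86 × 6 × 1 = 1183.3 kN.
Bearing (10 mm plate, F_u = 450 MPa): end bolts L_c = 74 − 33/2 = 57.5, R_n = min(1.2×57.5×10×450, 2.4×30×10×450) = 310.5 kN/bolt; interior L_c = 105 − 33 = 72, R_n = 324 kN/bolt. φR_n = 0.75 × (2×310.5 + 4×324) = 1437.8 kN.
Tension yield (gross): A_g = 281×10 = 2810 mm². φR_n = 0.90 × 350 × 2810 = 885.2 kN.
Block shear: shear path 2×[74+2×105] = 2×284 mm, A_gv = 5680, A_nv = 2×(284 − 2.5×35)×10 = 3930 mm²; tension across gage: (114 − 1×35)×10 = 790 mm². R_n = min(0.6×450×3930, 0.6×350×5680) + 1.0×450×790 = min(1061.1, 1192.8) + 355.5 = 1416.6 kN. φR_n = 0.75 × 1416.6 = 1062.5 kN.
Tension rupture (net): A_n = (281 − 2×35)×10 = 2110 mm² (U = 1.0, A_e = A_n). φR_n = 0.75 × 450 × 2110 = 712.1 kN.
Governing: min(1183.3, 1437.8, 885.2, 1062.5, 712.1) = 712.1 kN → net-section rupture.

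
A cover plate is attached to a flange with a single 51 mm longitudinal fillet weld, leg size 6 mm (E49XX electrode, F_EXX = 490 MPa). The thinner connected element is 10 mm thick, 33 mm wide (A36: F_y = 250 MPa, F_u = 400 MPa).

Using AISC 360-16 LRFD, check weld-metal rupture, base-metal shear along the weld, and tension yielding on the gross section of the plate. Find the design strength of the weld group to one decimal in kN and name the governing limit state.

Weld metal: throat = 0.707×6 = 4.242 mm, L = 51 mm. φR_n = 0.75 × 0.6 × 490 × 4.242 × 51 = 47.7 kN.
Base metal shear (10 mm plate): yield φR_n = 1.0×0.6×250×10×51 = 76.5 kN; rupture φR_n = 0.75×0.6×400×10×51 = 91.8 kN; take 76.5 kN (yield).
Tension yield (gross): A_g = 33×10 = 330 mm². φR_n = 0.90 × 250 × 330 = 74.3 kN.
Governing: min(47.7, 76.5, 74.3) = 47.7 kN → weld metal.

47.7 kN (weld metal governs)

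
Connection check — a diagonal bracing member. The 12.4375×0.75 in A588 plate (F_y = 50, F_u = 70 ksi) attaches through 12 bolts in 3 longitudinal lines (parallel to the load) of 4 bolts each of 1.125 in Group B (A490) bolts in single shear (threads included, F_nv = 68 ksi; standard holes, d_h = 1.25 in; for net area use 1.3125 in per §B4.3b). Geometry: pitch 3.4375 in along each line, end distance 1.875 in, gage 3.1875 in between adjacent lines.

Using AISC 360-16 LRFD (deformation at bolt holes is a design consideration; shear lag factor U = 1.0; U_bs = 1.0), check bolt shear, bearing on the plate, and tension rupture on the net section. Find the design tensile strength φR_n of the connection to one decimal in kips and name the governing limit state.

334.7 kips (net-section rupture governs)

Bolt shear: A_b = π(1.125)²/4 = 0.99402 in². φR_n = 0.75 × 68 × 0.99402 × 12 × 1 = 608.3 kips.
Bearing (0.75 in plate, F_u = 70 ksi): end bolts L_c = 1.875 − 1.25/2 = 1.25, R_n = min(1.2×1.25×0.75×70, 2.4×1.125×0.75×70) = 78.75 kips/bolt; interior L_c = 3.4375 − 1.25 = 2.1875, R_n = 137.81 kips/bolt. φR_n = 0.75 × (3×78.75 + 9×137.81) = 1107.4 kips.
Tension rupture (net): A_n = (12.4375 − 3×1.3125)×0.75 = 6.375 in² (U = 1.0, A_e = A_n). φR_n = 0.75 × 70 × 6.375 = 334.7 kips.
Governing: min(608.3, 1107.4, 334.7) = 334.7 kips → net-section rupture.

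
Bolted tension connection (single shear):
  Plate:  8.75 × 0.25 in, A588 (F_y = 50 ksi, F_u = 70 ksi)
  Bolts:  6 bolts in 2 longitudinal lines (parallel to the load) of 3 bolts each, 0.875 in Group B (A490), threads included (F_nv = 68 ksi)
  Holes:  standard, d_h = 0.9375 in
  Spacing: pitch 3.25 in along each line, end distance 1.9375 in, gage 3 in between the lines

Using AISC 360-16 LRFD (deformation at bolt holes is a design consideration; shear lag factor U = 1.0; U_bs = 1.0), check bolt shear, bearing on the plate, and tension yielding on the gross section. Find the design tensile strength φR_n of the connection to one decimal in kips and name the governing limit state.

98.4 kips (gross-section yield governs)

Bolt shear: A_b = π(0.875)²/4 = 0.60132 in². φR_n = 0.75 × 68 × 0.60132 × 6 × 1 = 184.0 kips.
Bearing (0.25 in plate, F_u = 70 ksi): end bolts L_c = 1.9375 − 0.9375/2 = 1.46875, R_n = min(1.2×1.46875×0.25×70, 2.4×0.875×0.25×70) = 30.844 kips/bolt; interior L_c = 3.25 − 0.9375 = 2.3125, R_n = 36.75 kips/bolt. φR_n = 0.75 × (2×30.844 + 4×36.75) = 156.5 kips.
Tension yield (gross): A_g = 8.75×0.25 = 2.1875 in². φR_n = 0.90 × 50 × 2.1875 = 98.4 kips.
Governing: min(184.0, 156.5, 98.4) = 98.4 kips → gross-section yield.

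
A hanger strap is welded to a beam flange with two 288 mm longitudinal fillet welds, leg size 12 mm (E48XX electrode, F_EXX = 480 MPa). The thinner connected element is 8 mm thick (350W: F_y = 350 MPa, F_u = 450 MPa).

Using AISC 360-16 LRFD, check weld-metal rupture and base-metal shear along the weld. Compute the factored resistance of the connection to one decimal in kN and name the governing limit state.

Weld metal: throat = 0.707×12 = 8.484 mm, L = 2×288 = 576 mm. φR_n = 0.75 × 0.6 × 480 × 8.484 × 576 = 1055.5 kN.
Base metal shear (8 mm plate): yield φR_n = 1.0×0.6×350×8×576 = 967.7 kN; rupture φR_n = 0.75×0.6×450×8×576 = 933.1 kN; take 933.1 kN (rupture).
Governing: min(1055.5, 933.1) = 933.1 kN → base-metal shear.

933.1 kN (base-metal shear governs)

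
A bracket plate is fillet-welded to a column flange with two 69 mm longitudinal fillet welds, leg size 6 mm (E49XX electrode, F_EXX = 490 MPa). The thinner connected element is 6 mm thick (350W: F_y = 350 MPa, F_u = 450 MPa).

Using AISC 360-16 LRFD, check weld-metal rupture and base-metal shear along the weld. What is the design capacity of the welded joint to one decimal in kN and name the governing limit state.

129.1 kN (weld metal governs)

Weld metal: throat = 0.707×6 = 4.242 mm, L = 2×69 = 138 mm. φR_n = 0.75 × 0.6 × 490 × 4.242 × 138 = 129.1 kN.
Base metal shear (6 mm plate): yield φR_n = 1.0×0.6×350×6×138 = 173.9 kN; rupture φR_n = 0.75×0.6×450×6×138 = 167.7 kN; take 167.7 kN (rupture).
Governing: min(129.1, 167.7) = 129.1 kN → weld metal.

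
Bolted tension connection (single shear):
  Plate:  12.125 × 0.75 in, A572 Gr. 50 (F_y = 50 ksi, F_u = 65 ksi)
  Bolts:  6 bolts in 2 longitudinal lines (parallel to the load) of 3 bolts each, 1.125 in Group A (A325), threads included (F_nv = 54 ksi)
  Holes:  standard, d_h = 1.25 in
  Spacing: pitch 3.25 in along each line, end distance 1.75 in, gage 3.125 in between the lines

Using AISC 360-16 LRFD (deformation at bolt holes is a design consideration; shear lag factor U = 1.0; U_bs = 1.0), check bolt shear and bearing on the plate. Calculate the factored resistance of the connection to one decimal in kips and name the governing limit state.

Bolt shear: A_b = π(1.125)²/4 = 0.99402 in². φR_n = 0.75 × 54 × 0.99402 × 6 × 1 = 241.5 kips.
Bearing (0.75 in plate, F_u = 65 ksi): end bolts L_c = 1.75 − 1.25/2 = 1.125, R_n = min(1.2×1.125×0.75×65, 2.4×1.125×0.75×65) = 65.813 kips/bolt; interior L_c = 3.25 − 1.25 = 2, R_n = 117 kips/bolt. φR_n = 0.75 × (2×65.813 + 4×117) = 449.7 kips.
Governing: min(241.5, 449.7) = 241.5 kips → bolt shear.

241.5 kips (bolt shear governs)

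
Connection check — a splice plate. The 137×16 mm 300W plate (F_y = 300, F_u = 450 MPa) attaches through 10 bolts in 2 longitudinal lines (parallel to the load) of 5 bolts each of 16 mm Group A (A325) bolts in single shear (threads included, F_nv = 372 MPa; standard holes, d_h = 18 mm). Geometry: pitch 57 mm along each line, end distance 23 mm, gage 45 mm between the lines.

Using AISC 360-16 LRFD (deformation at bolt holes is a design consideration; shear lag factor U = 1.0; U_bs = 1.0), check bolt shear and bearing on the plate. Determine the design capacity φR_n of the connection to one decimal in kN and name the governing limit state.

561.0 kN (bolt shear governs)

Bolt shear: A_b = π(16)²/4 = 201.06 mm². φR_n = 0.75 × 372 × 201.06 × 10 × 1 = 561.0 kN.
Bearing (16 mm plate, F_u = 450 MPa): end bolts L_c = 23 − 18/2 = 14, R_n = min(1.2×14×16×450, 2.4×16×16×450) = 120.96 kN/bolt; interior L_c = 57 − 18 = 39, R_n = 276.48 kN/bolt. φR_n = 0.75 × (2×120.96 + 8×276.48) = 1840.3 kN.
Governing: min(561.0, 1840.3) = 561.0 kN → bolt shear.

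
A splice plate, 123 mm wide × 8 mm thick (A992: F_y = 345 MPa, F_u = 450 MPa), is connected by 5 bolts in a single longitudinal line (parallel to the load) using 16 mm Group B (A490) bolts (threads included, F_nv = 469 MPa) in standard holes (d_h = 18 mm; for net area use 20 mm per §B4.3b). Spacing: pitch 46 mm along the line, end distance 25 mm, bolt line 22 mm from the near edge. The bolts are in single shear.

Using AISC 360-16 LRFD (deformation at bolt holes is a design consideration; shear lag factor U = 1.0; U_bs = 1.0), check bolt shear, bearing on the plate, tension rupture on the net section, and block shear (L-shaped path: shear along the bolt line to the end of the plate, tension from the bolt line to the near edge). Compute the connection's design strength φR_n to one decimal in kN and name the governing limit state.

Bolt shear: A_b = π(16)²/4 = 201.06 mm². φR_n = 0.75 × 469 × 201.06 × 5 × 1 = 353.6 kN.
Bearing (8 mm plate, F_u = 450 MPa): end bolts L_c = 25 − 18/2 = 16, R_n = min(1.2×16×8×450, 2.4×16×8×450) = 69.12 kN/bolt; interior L_c = 46 − 18 = 28, R_n = 120.96 kN/bolt. φR_n = 0.75 × (1×69.12 + 4×120.96) = 414.7 kN.
Tension rupture (net): A_n = (123 − 1×20)×8 = 824 mm² (U = 1.0, A_e = A_n). φR_n = 0.75 × 450 × 824 = 278.1 kN.
Block shear: shear path 1×[25+4×46] = 1×209 mm, A_gv = 1672, A_nv = 1×(209 − 4.5×20)×8 = 952 mm²; tension to near edge: (22 − 0.5×20)×8 = 96 mm². R_n = min(0.6×450×952, 0.6×345×1672) + 1.0×450×96 = min(257.04, 346.1) + 43.2 = 300.24 kN. φR_n = 0.75 × 300.24 = 225.2 kN.
Governing: min(353.6, 414.7, 278.1, 225.2) = 225.2 kN → block shear.

225.2 kN (block shear governs)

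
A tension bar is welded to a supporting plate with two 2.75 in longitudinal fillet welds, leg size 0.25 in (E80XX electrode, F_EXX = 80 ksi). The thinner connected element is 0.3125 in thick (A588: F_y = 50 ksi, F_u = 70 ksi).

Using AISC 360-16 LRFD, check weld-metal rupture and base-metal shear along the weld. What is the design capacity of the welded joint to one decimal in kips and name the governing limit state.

Weld metal: throat = 0.707×0.25 = 0.17675 in, L = 2×2.75 = 5.5 in. φR_n = 0.75 × 0.6 × 80 × 0.17675 × 5.5 = 35.0 kips.
Base metal shear (0.3125 in plate): yield φR_n = 1.0×0.6×50×0.3125×5.5 = 51.6 kips; rupture φR_n = 0.75×0.6×70×0.3125×5.5 = 54.1 kips; take 51.6 kips (yield).
Governing: min(35.0, 51.6) = 35.0 kips → weld metal.

35.0 kips (weld metal governs)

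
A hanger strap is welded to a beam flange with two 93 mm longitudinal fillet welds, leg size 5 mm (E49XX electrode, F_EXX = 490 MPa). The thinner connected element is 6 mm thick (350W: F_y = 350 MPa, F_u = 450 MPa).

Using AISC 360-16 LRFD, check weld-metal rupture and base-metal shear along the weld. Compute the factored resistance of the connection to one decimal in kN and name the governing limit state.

145.0 kN (weld metal governs)

Weld metal: throat = 0.707×5 = 3.535 mm, L = 2×93 = 186 mm. φR_n = 0.75 × 0.6 × 490 × 3.535 × 186 = 145.0 kN.
Base metal shear (6 mm plate): yield φR_n = 1.0×0.6×350×6×186 = 234.4 kN; rupture φR_n = 0.75×0.6×450×6×186 = 226.0 kN; take 226.0 kN (rupture).
Governing: min(145.0, 226.0) = 145.0 kN → weld metal.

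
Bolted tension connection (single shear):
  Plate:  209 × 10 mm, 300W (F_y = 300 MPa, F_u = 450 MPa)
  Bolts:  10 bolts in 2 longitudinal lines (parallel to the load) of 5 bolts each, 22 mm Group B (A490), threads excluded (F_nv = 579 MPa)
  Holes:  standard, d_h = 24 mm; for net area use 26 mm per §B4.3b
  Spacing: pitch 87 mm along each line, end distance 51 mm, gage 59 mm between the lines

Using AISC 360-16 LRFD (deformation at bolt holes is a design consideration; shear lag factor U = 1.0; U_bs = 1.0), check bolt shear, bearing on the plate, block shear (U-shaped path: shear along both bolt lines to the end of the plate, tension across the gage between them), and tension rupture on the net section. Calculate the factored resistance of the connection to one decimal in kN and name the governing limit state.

Bolt shear: A_b = π(22)²/4 = 380.13 mm². φR_n = 0.75 × 579 × 380.13 × 10 × 1 = 1650.7 kN.
Bearing (10 mm plate, F_u = 450 MPa): end bolts L_c = 51 − 24/2 = 39, R_n = min(1.2×39×10×450, 2.4×22×10×450) = 210.6 kN/bolt; interior L_c = 87 − 24 = 63, R_n = 237.6 kN/bolt. φR_n = 0.75 × (2×210.6 + 8×237.6) = 1741.5 kN.
Block shear: shear path 2×[51+4×87] = 2×399 mm, A_gv = 7980, A_nv = 2×(399 − 4.5×26)×10 = 5640 mm²; tension across gage: (59 − 1×26)×10 = 330 mm². R_n = min(0.6×450×5640, 0.6×300×7980) + 1.0×450×330 = min(1522.8, 1436.4) + 148.5 = 1584.9 kN. φR_n = 0.75 × 1584.9 = 1188.7 kN.
Tension rupture (net): A_n = (209 − 2×26)×10 = 1570 mm² (U = 1.0, A_e = A_n). φR_n = 0.75 × 450 × 1570 = 529.9 kN.
Governing: min(1650.7, 1741.5, 1188.7, 529.9) = 529.9 kN → net-section rupture.

529.9 kN (net-section rupture governs)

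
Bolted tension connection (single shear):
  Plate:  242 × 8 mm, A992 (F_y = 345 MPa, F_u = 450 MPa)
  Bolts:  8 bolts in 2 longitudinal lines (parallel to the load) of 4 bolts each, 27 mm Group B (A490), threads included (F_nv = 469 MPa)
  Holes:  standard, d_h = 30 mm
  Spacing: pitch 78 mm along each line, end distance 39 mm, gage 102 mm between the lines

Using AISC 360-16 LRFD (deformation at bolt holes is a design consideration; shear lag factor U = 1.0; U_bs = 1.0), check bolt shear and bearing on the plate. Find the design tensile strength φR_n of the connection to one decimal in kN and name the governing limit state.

1088.6 kN (bearing governs)

Bolt shear: A_b = π(27)²/4 = 572.56 mm². φR_n = 0.75 × 469 × 572.56 × 8 × 1 = 1611.2 kN.
Bearing (8 mm plate, F_u = 450 MPa): end bolts L_c = 39 − 30/2 = 24, R_n = min(1.2×24×8×450, 2.4×27×8×450) = 103.68 kN/bolt; interior L_c = 78 − 30 = 48, R_n = 207.36 kN/bolt. φR_n = 0.75 × (2×103.68 + 6×207.36) = 1088.6 kN.
Governing: min(1611.2, 1088.6) = 1088.6 kN → bearing.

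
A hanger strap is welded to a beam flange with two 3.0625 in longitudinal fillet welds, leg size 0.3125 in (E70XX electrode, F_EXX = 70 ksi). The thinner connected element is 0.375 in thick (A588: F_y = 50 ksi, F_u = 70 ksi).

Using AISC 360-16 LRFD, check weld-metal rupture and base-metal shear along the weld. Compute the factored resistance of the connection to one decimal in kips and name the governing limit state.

Weld metal: throat = 0.707×0.3125 = 0.22094 in, L = 2×3.0625 = 6.125 in. φR_n = 0.75 × 0.6 × 70 × 0.22094 × 6.125 = 42.6 kips.
Base metal shear (0.375 in plate): yield φR_n = 1.0×0.6×50×0.375×6.125 = 68.9 kips; rupture φR_n = 0.75×0.6×70×0.375×6.125 = 72.4 kips; take 68.9 kips (yield).
Governing: min(42.6, 68.9) = 42.6 kips → weld metal.

42.6 kips (weld metal governs)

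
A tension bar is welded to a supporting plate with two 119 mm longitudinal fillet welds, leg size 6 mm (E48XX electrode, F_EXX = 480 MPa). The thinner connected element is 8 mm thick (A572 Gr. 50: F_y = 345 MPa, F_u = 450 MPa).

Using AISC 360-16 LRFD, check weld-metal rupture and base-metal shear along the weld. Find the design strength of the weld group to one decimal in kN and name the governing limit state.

Weld metal: throat = 0.707×6 = 4.242 mm, L = 2×119 = 238 mm. φR_n = 0.75 × 0.6 × 480 × 4.242 × 238 = 218.1 kN.
Base metal shear (8 mm plate): yield φR_n = 1.0×0.6×345×8×238 = 394.1 kN; rupture φR_n = 0.75×0.6×450×8×238 = 385.6 kN; take 385.6 kN (rupture).
Governing: min(218.1, 385.6) = 218.1 kN → weld metal.

218.1 kN (weld metal governs)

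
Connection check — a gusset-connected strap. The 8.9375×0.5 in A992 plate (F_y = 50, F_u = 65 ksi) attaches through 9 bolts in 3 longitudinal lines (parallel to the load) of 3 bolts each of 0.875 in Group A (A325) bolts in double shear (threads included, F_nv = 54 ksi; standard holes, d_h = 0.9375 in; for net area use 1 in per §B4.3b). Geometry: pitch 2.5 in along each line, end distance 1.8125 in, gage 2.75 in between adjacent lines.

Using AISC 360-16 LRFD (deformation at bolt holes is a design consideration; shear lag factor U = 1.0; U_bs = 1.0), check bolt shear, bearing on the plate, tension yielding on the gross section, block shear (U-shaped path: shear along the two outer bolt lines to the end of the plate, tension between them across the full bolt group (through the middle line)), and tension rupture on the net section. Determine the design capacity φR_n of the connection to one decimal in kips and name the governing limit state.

Bolt shear: A_b = π(0.875)²/4 = 0.60132 in². φR_n = 0.75 × 54 × 0.60132 × 9 × 2 = 438.4 kips.
Bearing (0.5 in plate, F_u = 65 ksi): end bolts L_c = 1.8125 − 0.9375/2 = 1.34375, R_n = min(1.2×1.34375×0.5×65, 2.4×0.875×0.5×65) = 52.406 kips/bolt; interior L_c = 2.5 − 0.9375 = 1.5625, R_n = 60.938 kips/bolt. φR_n = 0.75 × (3×52.406 + 6×60.938) = 392.1 kips.
Tension yield (gross): A_g = 8.9375×0.5 = 4.4688 in². φR_n = 0.90 × 50 × 4.4688 = 201.1 kips.
Block shear: shear path 2×[1.8125+2×2.5] = 2×6.8125 in, A_gv = 6.8125, A_nv = 2×(6.8125 − 2.5×1)×0.5 = 4.3125 in²; tension across gage: (5.5 − 2×1)×0.5 = 1.75 in². R_n = min(0.6×65×4.3125, 0.6×50×6.8125) + 1.0×65×1.75 = min(168.19, 204.38) + 113.75 = 281.94 kips. φR_n = 0.75 × 281.94 = 211.5 kips.
Tension rupture (net): A_n = (8.9375 − 3×1)×0.5 = 2.9688 in² (U = 1.0, A_e = A_n). φR_n = 0.75 × 65 × 2.9688 = 144.7 kips.
Governing: min(438.4, 392.1, 201.1, 211.5, 144.7) = 144.7 kips → net-section rupture.

144.7 kips (net-section rupture governs)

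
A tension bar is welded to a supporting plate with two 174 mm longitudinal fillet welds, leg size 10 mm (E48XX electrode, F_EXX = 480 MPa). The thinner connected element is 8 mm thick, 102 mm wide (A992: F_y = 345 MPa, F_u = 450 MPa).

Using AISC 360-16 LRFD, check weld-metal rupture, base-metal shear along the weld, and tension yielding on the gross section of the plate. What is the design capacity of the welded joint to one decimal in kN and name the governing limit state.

Weld metal: throat = 0.707×10 = 7.07 mm, L = 2×174 = 348 mm. φR_n = 0.75 × 0.6 × 480 × 7.07 × 348 = 531.4 kN.
Base metal shear (8 mm plate): yield φR_n = 1.0×0.6×345×8×348 = 576.3 kN; rupture φR_n = 0.75×0.6×450×8×348 = 563.8 kN; take 563.8 kN (rupture).
Tension yield (gross): A_g = 102×8 = 816 mm². φR_n = 0.90 × 345 × 816 = 253.4 kN.
Governing: min(531.4, 563.8, 253.4) = 253.4 kN → gross-section yield.

253.4 kN (gross-section yield governs)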